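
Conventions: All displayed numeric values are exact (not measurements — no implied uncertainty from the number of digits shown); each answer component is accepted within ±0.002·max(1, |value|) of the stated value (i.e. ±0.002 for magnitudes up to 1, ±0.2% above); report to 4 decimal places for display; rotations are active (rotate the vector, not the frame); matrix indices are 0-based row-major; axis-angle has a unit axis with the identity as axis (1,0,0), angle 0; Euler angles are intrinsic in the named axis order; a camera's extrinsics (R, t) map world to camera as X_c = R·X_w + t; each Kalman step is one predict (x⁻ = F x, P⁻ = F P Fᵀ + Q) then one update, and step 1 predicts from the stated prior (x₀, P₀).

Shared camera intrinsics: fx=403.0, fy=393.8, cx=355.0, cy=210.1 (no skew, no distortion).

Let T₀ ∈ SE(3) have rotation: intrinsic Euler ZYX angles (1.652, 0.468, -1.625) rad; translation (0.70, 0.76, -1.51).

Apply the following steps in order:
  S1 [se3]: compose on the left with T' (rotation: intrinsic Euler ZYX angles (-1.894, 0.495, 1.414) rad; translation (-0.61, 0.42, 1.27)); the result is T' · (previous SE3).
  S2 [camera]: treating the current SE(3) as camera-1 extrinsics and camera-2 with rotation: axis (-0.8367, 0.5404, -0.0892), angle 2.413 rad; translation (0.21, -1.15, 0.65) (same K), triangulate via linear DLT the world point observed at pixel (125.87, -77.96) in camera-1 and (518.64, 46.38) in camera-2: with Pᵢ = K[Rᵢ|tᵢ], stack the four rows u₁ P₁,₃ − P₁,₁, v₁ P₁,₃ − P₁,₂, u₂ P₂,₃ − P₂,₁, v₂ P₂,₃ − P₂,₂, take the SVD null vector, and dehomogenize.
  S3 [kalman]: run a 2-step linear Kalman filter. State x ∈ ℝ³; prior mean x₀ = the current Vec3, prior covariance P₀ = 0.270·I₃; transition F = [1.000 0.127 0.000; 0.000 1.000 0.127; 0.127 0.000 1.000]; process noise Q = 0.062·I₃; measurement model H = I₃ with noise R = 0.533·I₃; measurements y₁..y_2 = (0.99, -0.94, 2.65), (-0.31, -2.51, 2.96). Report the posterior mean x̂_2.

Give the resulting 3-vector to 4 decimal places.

after S1 (compose_se3): R=[0.4525 0.8308 0.3241; -0.4893 -0.0726 0.8691; 0.7456 -0.5519 0.3736], t=(0.6435, -0.9074, 1.3906)
after S2 (triangulate): (-0.1940, -1.6439, -0.7719)
after S3 (kf_track): (-0.0268, -1.6088, 1.3491)

result = (-0.0268, -1.6088, 1.3491)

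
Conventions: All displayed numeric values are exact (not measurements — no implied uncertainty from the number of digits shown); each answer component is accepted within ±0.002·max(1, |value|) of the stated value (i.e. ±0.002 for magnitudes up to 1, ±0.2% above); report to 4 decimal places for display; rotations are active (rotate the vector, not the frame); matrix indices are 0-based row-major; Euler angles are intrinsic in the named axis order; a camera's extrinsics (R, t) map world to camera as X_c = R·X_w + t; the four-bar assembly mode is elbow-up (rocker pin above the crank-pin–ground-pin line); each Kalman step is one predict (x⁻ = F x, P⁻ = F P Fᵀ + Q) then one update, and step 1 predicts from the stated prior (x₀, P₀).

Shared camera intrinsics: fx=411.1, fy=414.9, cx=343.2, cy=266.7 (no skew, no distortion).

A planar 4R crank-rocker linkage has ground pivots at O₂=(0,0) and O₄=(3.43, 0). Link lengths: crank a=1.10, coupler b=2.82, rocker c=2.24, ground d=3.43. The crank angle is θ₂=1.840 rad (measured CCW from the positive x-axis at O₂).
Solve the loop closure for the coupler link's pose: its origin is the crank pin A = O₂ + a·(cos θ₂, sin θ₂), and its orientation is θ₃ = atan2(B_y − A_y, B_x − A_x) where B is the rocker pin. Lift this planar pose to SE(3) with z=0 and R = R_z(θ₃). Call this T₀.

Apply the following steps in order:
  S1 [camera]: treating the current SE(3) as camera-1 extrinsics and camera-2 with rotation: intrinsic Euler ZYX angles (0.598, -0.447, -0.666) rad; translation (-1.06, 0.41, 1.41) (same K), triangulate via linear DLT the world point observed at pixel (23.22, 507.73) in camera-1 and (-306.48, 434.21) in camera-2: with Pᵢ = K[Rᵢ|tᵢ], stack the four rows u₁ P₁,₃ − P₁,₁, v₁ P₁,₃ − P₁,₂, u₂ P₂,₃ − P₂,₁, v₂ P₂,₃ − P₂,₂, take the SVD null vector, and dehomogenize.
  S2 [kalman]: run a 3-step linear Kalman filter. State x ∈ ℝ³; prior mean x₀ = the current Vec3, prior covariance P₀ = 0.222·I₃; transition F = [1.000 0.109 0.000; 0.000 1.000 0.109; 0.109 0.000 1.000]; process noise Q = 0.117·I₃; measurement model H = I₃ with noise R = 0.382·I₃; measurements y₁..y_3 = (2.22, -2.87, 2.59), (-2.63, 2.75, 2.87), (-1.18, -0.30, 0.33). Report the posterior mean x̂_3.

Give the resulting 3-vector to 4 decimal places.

result = (-1.0398, 0.4132, 1.4872)

source (fourbar_fk): coupler pose = R=[0.9458 -0.3246 0.0000; 0.3246 0.9458 0.0000; 0.0000 0.0000 1.0000], t=(-0.2926, 1.0604, 0.0000)
after S1 (triangulate): (-1.1314, 0.4605, 1.9428)
after S2 (kf_track): (-1.0398, 0.4132, 1.4872)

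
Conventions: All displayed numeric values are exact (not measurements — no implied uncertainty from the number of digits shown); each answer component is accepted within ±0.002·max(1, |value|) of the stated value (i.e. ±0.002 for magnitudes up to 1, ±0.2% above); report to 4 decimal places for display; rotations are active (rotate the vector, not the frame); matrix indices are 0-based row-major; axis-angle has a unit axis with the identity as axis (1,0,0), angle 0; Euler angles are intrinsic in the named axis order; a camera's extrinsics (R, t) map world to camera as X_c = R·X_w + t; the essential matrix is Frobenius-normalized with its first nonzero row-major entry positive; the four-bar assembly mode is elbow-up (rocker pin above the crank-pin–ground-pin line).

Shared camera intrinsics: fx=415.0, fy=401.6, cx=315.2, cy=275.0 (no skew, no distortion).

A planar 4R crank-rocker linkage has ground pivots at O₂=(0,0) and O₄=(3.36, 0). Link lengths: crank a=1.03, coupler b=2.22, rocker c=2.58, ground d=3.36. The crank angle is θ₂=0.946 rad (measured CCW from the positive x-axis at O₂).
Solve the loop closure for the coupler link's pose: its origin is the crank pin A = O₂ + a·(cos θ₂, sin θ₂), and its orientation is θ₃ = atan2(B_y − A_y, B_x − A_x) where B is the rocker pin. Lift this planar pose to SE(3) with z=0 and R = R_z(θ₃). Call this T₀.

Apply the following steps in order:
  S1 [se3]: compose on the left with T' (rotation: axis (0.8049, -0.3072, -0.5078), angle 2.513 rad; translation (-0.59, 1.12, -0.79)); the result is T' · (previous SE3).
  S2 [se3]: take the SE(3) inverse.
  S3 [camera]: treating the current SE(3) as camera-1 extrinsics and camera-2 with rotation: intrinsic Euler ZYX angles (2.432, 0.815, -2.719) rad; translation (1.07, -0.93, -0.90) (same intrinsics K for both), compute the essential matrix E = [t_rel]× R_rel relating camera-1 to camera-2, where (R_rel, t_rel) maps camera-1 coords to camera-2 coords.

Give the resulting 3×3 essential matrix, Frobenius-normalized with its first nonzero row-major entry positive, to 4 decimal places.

matrix = [0.0911 -0.0068 0.3412; -0.0502 -0.1522 0.6041; 0.5835 0.3723 0.0743]

source (fourbar_fk): coupler pose = R=[0.7405 -0.6720 0.0000; 0.6720 0.7405 0.0000; 0.0000 0.0000 1.0000], t=(0.6025, 0.8354, 0.0000)
after S1 (compose_se3): R=[0.1688 -0.3540 -0.9199; -0.9812 0.0285 -0.1910; 0.0939 0.9348 -0.3425], t=(-0.4956, 0.1375, -0.4956)
after S2 (invert_se3): R=[0.1688 -0.9812 0.0939; -0.3540 0.0285 0.9348; -0.9199 -0.1910 -0.3425], t=(0.2651, 0.2839, -0.5994)
after S3 (essential): [0.0911 -0.0068 0.3412; -0.0502 -0.1522 0.6041; 0.5835 0.3723 0.0743]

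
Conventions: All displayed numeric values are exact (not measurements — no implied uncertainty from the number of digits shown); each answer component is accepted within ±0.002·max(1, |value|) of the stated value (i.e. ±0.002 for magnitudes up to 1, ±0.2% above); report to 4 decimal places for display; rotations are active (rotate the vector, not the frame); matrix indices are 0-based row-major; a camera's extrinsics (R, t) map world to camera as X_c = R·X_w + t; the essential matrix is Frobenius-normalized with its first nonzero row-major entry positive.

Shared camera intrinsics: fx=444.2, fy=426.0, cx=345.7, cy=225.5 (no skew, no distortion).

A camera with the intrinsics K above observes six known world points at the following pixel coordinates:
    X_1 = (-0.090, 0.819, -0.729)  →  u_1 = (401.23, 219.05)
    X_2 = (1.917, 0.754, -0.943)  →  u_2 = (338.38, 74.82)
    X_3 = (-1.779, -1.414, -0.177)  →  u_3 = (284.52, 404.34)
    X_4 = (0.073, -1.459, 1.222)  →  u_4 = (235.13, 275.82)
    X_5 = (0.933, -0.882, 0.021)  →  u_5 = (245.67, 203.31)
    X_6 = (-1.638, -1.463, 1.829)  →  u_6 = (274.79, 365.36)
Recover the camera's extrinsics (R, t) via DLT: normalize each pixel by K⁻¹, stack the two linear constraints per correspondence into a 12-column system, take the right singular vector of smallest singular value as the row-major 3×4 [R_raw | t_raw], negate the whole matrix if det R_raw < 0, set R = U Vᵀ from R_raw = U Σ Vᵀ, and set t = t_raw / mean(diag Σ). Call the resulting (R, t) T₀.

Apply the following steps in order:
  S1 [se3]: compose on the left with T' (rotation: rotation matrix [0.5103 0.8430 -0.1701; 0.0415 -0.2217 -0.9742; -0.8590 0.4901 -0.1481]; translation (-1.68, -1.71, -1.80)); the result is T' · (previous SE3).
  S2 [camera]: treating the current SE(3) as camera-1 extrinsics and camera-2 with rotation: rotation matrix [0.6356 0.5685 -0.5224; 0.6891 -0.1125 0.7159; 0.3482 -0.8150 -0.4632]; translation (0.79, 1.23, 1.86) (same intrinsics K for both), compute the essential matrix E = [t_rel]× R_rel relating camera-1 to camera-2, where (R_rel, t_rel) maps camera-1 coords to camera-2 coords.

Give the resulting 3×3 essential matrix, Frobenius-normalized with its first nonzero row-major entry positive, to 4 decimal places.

source (pnp_recover): camera pose = R=[-0.3828 0.9084 -0.1683; -0.9226 -0.3665 0.1205; 0.0478 0.2014 0.9783], t=(-0.2000, 0.2200, 6.1590)
after S1 (compose_se3): R=[-0.9812 0.1204 -0.1507; 0.1421 -0.0773 -0.9868; -0.1304 -0.9897 0.0588], t=(-2.6443, -7.7674, -2.4326)
after S2 (essential): [0.5889 0.0914 -0.3390; -0.1961 0.2081 -0.4964; -0.3357 0.1290 -0.2693]

matrix = [0.5889 0.0914 -0.3390; -0.1961 0.2081 -0.4964; -0.3357 0.1290 -0.2693]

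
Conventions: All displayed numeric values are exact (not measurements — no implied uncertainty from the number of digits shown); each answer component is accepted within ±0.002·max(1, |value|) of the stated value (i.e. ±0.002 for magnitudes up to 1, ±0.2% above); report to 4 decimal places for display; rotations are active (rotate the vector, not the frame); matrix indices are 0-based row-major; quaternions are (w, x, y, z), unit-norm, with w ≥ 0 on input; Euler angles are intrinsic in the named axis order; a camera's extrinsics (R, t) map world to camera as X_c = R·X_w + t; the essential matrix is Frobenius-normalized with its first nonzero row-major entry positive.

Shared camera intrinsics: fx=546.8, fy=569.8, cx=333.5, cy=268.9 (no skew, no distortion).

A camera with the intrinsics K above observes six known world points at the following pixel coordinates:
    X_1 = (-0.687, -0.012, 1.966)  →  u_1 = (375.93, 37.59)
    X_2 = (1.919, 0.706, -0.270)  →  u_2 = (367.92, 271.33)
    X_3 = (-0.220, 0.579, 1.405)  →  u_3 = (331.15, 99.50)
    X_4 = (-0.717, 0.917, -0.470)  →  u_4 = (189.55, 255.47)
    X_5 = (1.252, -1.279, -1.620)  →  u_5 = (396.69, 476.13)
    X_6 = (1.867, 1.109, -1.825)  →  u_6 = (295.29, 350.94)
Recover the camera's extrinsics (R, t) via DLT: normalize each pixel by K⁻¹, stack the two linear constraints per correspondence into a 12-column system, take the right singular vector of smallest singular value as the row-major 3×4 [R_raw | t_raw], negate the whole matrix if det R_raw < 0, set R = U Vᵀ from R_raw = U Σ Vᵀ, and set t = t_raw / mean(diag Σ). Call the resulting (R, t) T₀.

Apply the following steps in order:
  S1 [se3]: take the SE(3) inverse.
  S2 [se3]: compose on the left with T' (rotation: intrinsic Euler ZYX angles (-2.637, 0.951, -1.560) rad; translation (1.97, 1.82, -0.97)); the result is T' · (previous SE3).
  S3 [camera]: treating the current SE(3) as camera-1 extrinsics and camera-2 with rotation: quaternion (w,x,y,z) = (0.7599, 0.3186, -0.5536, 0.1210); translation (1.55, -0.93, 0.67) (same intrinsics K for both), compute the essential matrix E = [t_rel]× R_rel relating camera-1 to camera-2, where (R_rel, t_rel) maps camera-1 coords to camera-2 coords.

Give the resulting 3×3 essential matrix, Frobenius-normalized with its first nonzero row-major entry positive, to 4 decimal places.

source (pnp_recover): camera pose = R=[0.6192 -0.6377 0.4583; 0.0813 -0.5284 -0.8451; 0.7810 0.5605 -0.2753], t=(-0.1600, 0.0199, 5.2497)
after S1 (invert_se3): R=[0.6192 0.0813 0.7810; -0.6377 -0.5284 0.5605; 0.4583 -0.8451 -0.2753], t=(-4.0026, -3.0342, 1.5355)
after S2 (compose_se3): R=[-0.5545 -0.8226 -0.1258; -0.8218 0.5176 0.2381; -0.1308 0.2354 -0.9631], t=(2.5580, 0.4282, 4.0602)
after S3 (essential): [0.5997 0.0232 -0.3302; 0.0359 -0.4928 0.2609; 0.2277 -0.3949 0.1038]

matrix = [0.5997 0.0232 -0.3302; 0.0359 -0.4928 0.2609; 0.2277 -0.3949 0.1038]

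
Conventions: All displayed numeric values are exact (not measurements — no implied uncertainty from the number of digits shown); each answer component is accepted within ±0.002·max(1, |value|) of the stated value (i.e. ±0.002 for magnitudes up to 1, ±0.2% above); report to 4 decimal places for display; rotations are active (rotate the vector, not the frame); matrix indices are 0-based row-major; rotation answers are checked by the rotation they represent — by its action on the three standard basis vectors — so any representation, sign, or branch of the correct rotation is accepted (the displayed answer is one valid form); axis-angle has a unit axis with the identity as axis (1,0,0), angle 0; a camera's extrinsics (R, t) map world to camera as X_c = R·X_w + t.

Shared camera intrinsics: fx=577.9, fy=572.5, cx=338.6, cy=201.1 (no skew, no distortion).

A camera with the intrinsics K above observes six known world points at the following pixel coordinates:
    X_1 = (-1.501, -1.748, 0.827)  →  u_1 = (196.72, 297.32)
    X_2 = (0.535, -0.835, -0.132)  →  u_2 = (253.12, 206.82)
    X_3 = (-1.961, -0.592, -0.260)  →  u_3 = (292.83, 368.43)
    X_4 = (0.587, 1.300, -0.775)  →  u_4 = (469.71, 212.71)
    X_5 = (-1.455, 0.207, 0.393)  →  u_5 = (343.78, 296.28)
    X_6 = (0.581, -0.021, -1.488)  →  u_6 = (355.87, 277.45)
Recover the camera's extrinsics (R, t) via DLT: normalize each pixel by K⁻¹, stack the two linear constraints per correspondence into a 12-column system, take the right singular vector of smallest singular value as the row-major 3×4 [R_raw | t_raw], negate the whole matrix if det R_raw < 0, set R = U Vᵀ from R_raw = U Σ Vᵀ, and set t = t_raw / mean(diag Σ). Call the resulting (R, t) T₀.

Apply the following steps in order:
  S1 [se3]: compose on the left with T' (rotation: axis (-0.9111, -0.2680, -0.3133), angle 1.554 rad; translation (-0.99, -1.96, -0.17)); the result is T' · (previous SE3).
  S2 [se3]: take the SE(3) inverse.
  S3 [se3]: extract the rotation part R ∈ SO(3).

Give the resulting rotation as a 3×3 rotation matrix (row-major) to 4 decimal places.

rotation (matrix) = ((-0.4802, -0.6308, 0.6095), (0.7545, 0.0574, 0.6538), (-0.4474, 0.7738, 0.4483))

source (pnp_recover): camera pose = R=[-0.0195 0.9829 -0.1833; -0.8257 -0.1192 -0.5514; -0.5637 0.1406 0.8139], t=(-0.0901, 0.3301, 6.5902)
after S1 (compose_se3): R=[-0.4802 0.7545 -0.4474; -0.6308 0.0574 0.7738; 0.6095 0.6538 0.4483], t=(-0.7987, 4.6227, 0.2534)
after S2 (invert_se3): R=[-0.4802 -0.6308 0.6095; 0.7545 0.0574 0.6538; -0.4474 0.7738 0.4483], t=(2.3779, 0.1716, -4.0482)
after S3 (rot_of_se3): [-0.4802 -0.6308 0.6095; 0.7545 0.0574 0.6538; -0.4474 0.7738 0.4483]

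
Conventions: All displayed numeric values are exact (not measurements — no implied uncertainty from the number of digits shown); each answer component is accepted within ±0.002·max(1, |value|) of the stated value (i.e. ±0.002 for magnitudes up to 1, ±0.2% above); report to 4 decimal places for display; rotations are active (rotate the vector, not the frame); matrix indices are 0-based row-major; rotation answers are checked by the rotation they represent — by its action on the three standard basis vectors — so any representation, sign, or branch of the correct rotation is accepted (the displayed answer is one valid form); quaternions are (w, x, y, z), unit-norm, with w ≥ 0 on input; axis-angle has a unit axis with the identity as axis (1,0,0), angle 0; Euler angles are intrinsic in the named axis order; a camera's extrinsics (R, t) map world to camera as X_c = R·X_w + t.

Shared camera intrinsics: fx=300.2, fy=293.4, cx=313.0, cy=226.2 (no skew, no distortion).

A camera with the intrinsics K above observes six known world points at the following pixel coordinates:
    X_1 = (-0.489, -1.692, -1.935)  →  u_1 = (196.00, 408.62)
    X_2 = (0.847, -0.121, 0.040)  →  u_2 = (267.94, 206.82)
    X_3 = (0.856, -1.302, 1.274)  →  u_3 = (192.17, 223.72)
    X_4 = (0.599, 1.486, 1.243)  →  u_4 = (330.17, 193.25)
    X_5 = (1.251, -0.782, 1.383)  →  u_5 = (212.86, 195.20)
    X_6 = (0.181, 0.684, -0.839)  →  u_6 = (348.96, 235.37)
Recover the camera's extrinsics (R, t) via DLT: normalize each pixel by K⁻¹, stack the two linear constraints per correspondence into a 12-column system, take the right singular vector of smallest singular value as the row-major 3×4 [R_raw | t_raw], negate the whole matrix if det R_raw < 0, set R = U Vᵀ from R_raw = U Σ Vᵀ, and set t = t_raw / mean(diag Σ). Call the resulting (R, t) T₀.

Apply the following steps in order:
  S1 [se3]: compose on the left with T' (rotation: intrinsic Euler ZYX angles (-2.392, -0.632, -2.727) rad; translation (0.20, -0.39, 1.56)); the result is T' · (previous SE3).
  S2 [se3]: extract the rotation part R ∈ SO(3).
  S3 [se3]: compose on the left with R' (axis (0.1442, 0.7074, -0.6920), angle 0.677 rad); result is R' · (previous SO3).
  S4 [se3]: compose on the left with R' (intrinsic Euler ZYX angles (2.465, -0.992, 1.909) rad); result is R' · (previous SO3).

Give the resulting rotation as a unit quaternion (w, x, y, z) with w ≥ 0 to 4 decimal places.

rotation (quat) = (0.2235, -0.0126, -0.8304, 0.5103)

source (pnp_recover): camera pose = R=[-0.2753 0.8919 -0.3589; -0.9403 -0.3276 -0.0926; -0.2002 0.3119 0.9288], t=(-0.3501, 0.4499, 4.8702)
after S1 (compose_se3): R=[0.9371 -0.3032 0.1732; -0.1934 -0.8635 -0.4658; 0.2908 0.4030 -0.8678], t=(-0.5431, -3.1993, -2.3897)
after S2 (rot_of_se3): [0.9371 -0.3032 0.1732; -0.1934 -0.8635 -0.4658; 0.2908 0.4030 -0.8678]
after S3 (compose_so3): [0.7690 -0.4618 -0.4421; -0.6148 -0.7236 -0.3136; -0.1751 0.5129 -0.8404]
after S4 (compose_so3): [-0.8998 -0.2071 -0.3840; 0.2491 0.4789 -0.8418; 0.3582 -0.8531 -0.3794]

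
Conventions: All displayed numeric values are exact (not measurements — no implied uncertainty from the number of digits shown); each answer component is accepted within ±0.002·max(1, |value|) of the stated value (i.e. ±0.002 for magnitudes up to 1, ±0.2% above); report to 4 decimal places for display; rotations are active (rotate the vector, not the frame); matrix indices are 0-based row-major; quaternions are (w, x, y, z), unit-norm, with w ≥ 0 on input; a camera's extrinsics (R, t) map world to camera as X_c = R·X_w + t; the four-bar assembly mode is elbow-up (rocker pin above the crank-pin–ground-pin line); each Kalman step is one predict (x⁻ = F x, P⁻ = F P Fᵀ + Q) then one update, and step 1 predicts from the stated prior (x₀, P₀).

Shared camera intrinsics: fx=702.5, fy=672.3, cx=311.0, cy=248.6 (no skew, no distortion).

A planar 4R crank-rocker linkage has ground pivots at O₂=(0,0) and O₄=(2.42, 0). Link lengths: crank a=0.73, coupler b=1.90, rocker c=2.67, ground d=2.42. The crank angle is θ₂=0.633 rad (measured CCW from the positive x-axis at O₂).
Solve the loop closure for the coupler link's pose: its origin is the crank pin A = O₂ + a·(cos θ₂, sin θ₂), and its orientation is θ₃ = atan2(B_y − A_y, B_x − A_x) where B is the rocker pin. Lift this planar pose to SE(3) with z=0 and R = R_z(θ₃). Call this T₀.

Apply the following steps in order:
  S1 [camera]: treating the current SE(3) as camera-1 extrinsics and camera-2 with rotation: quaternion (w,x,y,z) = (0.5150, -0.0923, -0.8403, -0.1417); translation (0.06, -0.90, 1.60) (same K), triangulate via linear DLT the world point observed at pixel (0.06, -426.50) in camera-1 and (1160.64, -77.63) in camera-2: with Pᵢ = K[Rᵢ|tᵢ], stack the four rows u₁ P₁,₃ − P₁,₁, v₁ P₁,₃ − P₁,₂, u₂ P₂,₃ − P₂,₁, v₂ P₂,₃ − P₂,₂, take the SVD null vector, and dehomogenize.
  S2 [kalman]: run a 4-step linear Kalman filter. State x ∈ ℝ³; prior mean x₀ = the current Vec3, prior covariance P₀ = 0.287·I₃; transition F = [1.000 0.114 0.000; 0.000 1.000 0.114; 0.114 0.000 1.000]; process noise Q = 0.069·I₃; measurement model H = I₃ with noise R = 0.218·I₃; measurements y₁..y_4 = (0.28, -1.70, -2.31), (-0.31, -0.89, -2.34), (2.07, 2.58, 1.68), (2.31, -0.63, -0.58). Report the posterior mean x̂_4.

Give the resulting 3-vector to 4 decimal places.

result = (1.4537, 0.1138, -0.2629)

source (fourbar_fk): coupler pose = R=[0.2325 -0.9726 0.0000; 0.9726 0.2325 0.0000; 0.0000 0.0000 1.0000], t=(0.5886, 0.4318, 0.0000)
after S1 (triangulate): (-1.3218, 0.6117, 0.7086)
after S2 (kf_track): (1.4537, 0.1138, -0.2629)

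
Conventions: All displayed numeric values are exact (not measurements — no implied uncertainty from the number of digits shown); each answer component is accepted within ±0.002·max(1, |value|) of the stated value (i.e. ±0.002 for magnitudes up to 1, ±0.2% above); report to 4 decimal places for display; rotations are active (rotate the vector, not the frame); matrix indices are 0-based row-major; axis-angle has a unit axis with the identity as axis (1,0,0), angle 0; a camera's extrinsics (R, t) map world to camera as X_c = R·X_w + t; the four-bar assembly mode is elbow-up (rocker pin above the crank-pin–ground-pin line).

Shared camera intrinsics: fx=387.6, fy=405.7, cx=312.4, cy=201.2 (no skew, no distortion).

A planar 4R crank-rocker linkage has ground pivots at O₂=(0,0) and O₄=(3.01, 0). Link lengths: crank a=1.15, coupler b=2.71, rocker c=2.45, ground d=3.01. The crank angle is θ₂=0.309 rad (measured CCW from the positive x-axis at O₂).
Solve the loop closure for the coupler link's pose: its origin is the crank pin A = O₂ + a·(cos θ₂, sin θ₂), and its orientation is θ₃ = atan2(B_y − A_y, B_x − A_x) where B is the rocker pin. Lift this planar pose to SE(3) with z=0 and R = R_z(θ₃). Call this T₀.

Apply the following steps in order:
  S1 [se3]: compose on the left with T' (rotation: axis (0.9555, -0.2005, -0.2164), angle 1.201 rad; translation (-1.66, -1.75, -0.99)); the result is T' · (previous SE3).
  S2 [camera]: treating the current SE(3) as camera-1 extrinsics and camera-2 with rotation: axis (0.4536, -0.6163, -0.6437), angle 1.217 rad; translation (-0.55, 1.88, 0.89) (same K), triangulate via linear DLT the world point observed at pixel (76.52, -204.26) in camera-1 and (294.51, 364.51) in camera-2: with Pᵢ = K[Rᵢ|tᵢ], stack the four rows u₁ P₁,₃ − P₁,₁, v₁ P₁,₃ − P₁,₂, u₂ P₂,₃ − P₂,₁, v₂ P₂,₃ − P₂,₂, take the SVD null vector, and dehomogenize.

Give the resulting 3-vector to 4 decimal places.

result = (1.5814, 1.9146, 1.5487)

source (fourbar_fk): coupler pose = R=[0.6354 -0.7722 0.0000; 0.7722 0.6354 0.0000; 0.0000 0.0000 1.0000], t=(1.0955, 0.3497, 0.0000)
after S1 (compose_se3): R=[0.6614 -0.6788 -0.3190; 0.0930 0.4962 -0.8632; 0.7443 0.5413 0.3913], t=(-0.5976, -1.9697, -0.6086)
after S2 (triangulate): (1.5814, 1.9146, 1.5487)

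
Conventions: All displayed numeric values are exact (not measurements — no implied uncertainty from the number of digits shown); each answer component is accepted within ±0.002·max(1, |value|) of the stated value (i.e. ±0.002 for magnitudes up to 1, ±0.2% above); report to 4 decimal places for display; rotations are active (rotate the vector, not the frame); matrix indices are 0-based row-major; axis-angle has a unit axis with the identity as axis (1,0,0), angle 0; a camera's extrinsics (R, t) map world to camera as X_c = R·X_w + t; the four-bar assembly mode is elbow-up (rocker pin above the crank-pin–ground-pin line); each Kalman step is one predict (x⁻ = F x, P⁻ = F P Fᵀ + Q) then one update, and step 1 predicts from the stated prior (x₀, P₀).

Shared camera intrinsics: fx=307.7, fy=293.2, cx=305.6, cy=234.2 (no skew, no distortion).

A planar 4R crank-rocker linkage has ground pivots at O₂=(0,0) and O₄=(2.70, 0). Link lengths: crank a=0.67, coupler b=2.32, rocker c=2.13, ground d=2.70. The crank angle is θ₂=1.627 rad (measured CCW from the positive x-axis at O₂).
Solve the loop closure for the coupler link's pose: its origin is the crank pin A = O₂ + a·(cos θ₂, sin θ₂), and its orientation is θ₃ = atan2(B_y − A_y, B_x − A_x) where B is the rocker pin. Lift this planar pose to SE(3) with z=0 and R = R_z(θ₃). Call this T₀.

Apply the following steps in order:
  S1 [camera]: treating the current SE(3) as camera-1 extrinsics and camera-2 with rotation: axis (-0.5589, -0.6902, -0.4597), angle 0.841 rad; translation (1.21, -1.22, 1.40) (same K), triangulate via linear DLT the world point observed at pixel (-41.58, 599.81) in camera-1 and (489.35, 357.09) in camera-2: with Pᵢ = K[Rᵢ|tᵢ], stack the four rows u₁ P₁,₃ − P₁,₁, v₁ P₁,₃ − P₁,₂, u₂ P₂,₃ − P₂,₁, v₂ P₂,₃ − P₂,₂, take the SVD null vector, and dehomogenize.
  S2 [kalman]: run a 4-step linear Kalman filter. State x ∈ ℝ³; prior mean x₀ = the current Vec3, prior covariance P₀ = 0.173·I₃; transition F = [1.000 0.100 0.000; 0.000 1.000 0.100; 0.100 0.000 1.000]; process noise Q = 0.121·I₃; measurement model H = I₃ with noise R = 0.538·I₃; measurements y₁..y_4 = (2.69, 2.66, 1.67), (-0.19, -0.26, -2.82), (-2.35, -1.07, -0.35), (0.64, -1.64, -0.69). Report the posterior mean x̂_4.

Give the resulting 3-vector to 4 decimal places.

result = (-0.1962, -0.4814, -0.5296)

source (fourbar_fk): coupler pose = R=[0.8286 -0.5598 0.0000; 0.5598 0.8286 0.0000; 0.0000 0.0000 1.0000], t=(-0.0376, 0.6689, 0.0000)
after S1 (triangulate): (-0.6150, 1.3348, 1.1473)
after S2 (kf_track): (-0.1962, -0.4814, -0.5296)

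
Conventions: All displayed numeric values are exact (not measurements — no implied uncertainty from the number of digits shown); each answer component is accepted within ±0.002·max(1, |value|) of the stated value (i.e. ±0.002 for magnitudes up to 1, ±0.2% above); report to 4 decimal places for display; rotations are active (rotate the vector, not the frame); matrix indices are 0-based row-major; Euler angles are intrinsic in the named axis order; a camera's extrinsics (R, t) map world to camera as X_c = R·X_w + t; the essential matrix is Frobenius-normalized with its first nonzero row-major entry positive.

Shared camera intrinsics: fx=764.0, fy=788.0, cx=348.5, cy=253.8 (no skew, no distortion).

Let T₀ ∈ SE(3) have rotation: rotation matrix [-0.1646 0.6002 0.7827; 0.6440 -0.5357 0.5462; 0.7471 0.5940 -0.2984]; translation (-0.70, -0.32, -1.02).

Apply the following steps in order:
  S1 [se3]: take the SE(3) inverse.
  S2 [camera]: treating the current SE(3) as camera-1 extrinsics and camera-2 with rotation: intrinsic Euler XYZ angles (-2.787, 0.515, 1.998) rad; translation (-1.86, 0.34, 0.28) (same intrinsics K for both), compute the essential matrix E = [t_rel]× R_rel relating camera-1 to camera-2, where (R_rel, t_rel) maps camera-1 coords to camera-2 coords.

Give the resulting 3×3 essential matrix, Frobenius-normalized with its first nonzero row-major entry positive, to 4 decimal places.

after S1 (invert_se3): R=[-0.1646 0.6440 0.7471; 0.6002 -0.5357 0.5940; 0.7827 0.5462 -0.2984], t=(0.8529, 0.8546, 0.4183)
after S2 (essential): [0.3981 -0.1858 -0.1461; 0.4135 0.1185 0.5489; 0.3672 -0.2525 -0.3174]

matrix = [0.3981 -0.1858 -0.1461; 0.4135 0.1185 0.5489; 0.3672 -0.2525 -0.3174]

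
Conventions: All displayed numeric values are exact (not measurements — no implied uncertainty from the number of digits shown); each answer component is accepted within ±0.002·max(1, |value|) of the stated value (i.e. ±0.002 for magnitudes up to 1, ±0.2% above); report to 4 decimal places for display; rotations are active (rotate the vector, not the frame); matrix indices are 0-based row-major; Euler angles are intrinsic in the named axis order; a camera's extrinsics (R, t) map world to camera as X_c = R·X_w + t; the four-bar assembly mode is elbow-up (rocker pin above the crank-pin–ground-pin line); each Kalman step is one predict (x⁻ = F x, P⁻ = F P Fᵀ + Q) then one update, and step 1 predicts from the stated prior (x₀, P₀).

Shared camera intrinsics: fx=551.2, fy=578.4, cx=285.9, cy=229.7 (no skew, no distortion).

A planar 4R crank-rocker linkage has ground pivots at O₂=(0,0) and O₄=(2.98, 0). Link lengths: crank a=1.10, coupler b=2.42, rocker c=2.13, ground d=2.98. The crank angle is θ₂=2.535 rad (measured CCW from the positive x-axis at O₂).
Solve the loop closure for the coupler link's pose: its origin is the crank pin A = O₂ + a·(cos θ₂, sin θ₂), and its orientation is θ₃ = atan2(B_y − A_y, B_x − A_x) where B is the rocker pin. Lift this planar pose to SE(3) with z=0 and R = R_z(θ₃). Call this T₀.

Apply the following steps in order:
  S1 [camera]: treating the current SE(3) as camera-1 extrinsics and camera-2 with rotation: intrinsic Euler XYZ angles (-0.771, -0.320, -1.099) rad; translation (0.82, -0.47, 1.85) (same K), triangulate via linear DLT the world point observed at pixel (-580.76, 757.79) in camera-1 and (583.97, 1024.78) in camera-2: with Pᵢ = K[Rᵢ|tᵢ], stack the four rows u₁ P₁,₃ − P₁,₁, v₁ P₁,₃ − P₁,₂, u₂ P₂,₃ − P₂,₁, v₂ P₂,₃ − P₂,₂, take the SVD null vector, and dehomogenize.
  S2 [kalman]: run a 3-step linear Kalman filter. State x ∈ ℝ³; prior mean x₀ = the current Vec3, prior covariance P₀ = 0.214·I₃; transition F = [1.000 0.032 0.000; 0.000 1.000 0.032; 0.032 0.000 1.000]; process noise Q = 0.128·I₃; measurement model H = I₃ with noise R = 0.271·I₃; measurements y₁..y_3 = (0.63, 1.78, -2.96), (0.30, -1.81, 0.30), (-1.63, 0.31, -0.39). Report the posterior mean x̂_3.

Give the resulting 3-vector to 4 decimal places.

source (fourbar_fk): coupler pose = R=[0.9459 -0.3244 0.0000; 0.3244 0.9459 0.0000; 0.0000 0.0000 1.0000], t=(-0.9038, 0.6271, 0.0000)
after S1 (triangulate): (-1.5591, 1.6631, 1.8559)
after S2 (kf_track): (-0.8060, 0.1066, -0.3434)

result = (-0.8060, 0.1066, -0.3434)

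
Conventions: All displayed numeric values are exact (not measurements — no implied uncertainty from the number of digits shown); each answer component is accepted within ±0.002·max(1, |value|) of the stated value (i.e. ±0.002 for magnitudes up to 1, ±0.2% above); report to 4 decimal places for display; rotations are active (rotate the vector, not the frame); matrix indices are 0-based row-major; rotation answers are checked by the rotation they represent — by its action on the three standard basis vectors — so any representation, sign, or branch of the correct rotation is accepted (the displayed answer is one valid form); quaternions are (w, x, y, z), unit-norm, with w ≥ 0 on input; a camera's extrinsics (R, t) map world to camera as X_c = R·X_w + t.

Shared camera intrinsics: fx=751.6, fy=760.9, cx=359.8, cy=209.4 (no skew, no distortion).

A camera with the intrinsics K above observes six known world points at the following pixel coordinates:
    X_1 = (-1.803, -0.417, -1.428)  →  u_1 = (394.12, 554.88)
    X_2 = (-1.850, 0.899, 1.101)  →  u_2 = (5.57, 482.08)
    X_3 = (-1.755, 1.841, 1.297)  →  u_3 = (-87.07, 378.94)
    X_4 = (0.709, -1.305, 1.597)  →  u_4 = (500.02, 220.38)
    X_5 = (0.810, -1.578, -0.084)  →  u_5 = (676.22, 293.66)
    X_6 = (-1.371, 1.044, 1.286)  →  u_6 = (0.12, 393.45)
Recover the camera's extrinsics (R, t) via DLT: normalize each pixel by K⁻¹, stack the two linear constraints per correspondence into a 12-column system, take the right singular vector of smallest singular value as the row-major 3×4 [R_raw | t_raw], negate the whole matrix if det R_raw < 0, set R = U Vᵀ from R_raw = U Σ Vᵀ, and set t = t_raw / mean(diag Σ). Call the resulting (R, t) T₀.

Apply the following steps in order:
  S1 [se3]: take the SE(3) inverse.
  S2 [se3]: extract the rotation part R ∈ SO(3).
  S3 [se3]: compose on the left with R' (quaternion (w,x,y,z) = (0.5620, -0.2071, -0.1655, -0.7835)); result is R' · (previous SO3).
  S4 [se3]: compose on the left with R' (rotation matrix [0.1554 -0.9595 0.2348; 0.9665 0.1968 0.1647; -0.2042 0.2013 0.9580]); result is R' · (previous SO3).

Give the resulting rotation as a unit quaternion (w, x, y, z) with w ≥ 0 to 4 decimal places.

rotation (quat) = (0.2132, -0.7393, 0.6309, -0.0999)

source (pnp_recover): camera pose = R=[0.4512 -0.7272 -0.5174; -0.8910 -0.3998 -0.2151; -0.0504 0.5580 -0.8283], t=(0.0300, 0.4900, 4.6202)
after S1 (invert_se3): R=[0.4512 -0.8910 -0.0504; -0.7272 -0.3998 0.5580; -0.5174 -0.2151 -0.8283], t=(0.6561, -2.3605, 3.9478)
after S2 (rot_of_se3): [0.4512 -0.8910 -0.0504; -0.7272 -0.3998 0.5580; -0.5174 -0.2151 -0.8283]
after S3 (compose_so3): [-0.8894 -0.1576 0.4292; -0.3930 0.7431 -0.5416; -0.2336 -0.6504 -0.7228]
after S4 (compose_so3): [0.1841 -0.8902 0.4167; -0.9754 -0.1131 0.1892; -0.1213 -0.4413 -0.8891]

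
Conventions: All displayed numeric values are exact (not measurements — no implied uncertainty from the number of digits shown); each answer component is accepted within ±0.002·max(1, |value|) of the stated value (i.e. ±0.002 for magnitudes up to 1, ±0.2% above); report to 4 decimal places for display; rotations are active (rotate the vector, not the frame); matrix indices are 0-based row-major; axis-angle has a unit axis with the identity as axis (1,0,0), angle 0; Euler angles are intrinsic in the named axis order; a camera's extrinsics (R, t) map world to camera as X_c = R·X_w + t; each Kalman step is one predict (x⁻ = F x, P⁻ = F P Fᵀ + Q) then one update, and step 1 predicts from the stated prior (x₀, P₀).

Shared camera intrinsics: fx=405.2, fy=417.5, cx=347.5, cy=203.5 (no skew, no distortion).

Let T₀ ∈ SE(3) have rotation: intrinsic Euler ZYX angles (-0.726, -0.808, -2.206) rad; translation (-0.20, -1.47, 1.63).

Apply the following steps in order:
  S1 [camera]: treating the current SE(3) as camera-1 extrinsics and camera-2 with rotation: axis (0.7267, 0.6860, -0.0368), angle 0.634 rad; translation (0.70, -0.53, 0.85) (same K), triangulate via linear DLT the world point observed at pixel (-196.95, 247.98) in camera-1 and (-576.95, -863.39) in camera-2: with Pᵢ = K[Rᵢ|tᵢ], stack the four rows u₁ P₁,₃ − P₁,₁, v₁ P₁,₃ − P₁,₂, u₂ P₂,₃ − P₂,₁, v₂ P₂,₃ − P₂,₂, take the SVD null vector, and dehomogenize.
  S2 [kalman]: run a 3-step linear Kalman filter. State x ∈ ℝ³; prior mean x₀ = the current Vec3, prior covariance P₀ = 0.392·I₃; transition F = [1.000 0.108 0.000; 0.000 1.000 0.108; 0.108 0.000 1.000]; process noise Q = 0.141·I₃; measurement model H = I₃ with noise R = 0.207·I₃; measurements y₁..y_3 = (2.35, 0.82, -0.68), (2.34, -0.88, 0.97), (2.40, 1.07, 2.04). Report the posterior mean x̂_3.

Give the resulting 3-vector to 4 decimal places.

result = (2.1977, 0.4813, 1.4199)

after S1 (triangulate): (-1.7749, -1.1907, -0.6234)
after S2 (kf_track): (2.1977, 0.4813, 1.4199)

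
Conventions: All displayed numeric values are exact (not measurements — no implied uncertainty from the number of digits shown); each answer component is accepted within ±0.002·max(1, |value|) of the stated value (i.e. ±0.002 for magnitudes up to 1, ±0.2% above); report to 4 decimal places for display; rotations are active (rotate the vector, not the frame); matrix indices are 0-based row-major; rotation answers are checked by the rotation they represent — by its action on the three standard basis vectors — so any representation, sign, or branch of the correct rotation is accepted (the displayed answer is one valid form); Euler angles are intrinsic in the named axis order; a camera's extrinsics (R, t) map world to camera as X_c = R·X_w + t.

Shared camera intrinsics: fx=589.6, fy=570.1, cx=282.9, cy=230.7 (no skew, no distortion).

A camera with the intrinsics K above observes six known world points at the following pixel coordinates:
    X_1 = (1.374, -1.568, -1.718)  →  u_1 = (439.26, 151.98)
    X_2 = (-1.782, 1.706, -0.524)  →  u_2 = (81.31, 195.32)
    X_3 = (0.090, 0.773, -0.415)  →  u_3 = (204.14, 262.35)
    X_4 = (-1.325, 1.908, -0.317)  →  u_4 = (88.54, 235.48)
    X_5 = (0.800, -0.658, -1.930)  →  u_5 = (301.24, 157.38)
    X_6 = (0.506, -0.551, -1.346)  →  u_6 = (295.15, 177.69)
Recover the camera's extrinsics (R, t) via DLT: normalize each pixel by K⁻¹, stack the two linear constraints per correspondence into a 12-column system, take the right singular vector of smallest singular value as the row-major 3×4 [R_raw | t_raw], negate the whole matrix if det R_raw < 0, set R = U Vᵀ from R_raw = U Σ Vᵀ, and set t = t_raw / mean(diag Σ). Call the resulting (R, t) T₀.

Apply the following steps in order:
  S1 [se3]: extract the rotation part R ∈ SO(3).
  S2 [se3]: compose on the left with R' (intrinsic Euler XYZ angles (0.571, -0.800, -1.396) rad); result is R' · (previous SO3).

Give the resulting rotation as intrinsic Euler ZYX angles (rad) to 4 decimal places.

rotation (euler_zyx) = (-0.3884, 0.0382, 0.8571)

source (pnp_recover): camera pose = R=[0.4675 -0.8225 0.3239; 0.6973 0.5683 0.4368; -0.5433 0.0217 0.8392], t=(-0.1399, 0.0398, 6.8792)
after S1 (rot_of_se3): [0.4675 -0.8225 0.3239; 0.6973 0.5683 0.4368; -0.5433 0.0217 0.8392]
after S2 (compose_so3): [0.9248 0.2747 -0.2631; -0.3784 0.5949 -0.7091; -0.0382 0.7554 0.6542]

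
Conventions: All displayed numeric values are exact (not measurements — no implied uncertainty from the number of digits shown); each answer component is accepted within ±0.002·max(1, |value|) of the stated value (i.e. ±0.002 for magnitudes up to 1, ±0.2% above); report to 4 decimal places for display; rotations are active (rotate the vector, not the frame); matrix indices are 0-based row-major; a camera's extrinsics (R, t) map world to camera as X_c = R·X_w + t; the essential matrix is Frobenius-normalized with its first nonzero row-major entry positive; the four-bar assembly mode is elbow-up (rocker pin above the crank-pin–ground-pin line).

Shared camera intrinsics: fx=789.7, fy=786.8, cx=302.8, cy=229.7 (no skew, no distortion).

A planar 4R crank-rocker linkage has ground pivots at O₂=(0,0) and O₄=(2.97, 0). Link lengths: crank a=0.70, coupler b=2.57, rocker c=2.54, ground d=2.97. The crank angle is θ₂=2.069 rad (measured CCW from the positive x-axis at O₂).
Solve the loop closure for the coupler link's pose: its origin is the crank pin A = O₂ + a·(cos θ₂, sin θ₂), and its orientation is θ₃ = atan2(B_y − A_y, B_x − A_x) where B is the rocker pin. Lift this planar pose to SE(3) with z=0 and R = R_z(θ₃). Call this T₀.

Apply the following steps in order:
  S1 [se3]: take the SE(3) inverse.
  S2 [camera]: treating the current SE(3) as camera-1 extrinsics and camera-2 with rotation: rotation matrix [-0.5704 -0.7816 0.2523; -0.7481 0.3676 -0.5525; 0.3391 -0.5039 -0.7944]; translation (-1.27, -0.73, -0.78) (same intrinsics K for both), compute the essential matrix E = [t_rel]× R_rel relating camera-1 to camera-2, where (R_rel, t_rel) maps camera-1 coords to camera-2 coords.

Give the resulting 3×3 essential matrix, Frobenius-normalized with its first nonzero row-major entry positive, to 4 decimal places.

matrix = [0.1521 -0.3759 0.1649; -0.3750 0.2227 0.5492; -0.1180 0.4404 -0.3296]

source (fourbar_fk): coupler pose = R=[0.7886 -0.6149 0.0000; 0.6149 0.7886 0.0000; 0.0000 0.0000 1.0000], t=(-0.3345, 0.6149, 0.0000)
after S1 (invert_se3): R=[0.7886 0.6149 0.0000; -0.6149 0.7886 0.0000; 0.0000 0.0000 1.0000], t=(-0.1143, -0.6906, 0.0000)
after S2 (essential): [0.1521 -0.3759 0.1649; -0.3750 0.2227 0.5492; -0.1180 0.4404 -0.3296]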